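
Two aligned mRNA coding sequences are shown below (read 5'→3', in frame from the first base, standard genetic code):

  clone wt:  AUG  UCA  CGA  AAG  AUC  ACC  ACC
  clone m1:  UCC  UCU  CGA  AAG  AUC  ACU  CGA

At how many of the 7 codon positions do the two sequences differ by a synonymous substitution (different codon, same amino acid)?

Codon 1: AUG Met / UCC Ser — nonsynonymous.
Codon 2: UCA Ser / UCU Ser — synonymous.
Codon 3: CGA Arg / CGA Arg — identical.
Codon 4: AAG Lys / AAG Lys — identical.
Codon 5: AUC Ile / AUC Ile — identical.
Codon 6: ACC Thr / ACU Thr — synonymous.
Codon 7: ACC Thr / CGA Arg — nonsynonymous.
Synonymous differences: 2.

2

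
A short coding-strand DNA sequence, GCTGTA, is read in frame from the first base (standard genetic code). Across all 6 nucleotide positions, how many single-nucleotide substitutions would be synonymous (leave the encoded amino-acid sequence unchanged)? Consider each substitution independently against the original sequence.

Codon 1 (GCT, Ala): 3 synonymous substitutions.
Codon 2 (GTA, Val): 3 synonymous substitutions.
Total: 3 + 3 = 6.

6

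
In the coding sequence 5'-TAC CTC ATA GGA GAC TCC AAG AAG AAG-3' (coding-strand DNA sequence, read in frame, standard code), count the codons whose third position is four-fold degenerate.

Codon 1 TAC (Tyr): third position 2-fold.
Codon 2 CTC (Leu): third position 4-fold.
Codon 3 ATA (Ile): third position 3-fold.
Codon 4 GGA (Gly): third position 4-fold.
Codon 5 GAC (Asp): third position 2-fold.
Codon 6 TCC (Ser): third position 4-fold.
Codon 7 AAG (Lys): third position 2-fold.
Codon 8 AAG (Lys): third position 2-fold.
Codon 9 AAG (Lys): third position 2-fold.
Four-fold degenerate third positions: 3.

3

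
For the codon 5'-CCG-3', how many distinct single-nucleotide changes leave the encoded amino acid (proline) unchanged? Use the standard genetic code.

Position 1: none → 0 synonymous.
Position 2: none → 0 synonymous.
Position 3: CCT, CCC, CCA → 3 synonymous.
Total: 0 + 0 + 3 = 3.

3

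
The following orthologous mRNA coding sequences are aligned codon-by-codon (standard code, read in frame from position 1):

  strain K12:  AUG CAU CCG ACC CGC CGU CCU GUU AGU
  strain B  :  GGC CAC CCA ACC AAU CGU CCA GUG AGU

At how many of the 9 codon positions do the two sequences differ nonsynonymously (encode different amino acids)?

2

Codon 1: AUG Met / GGC Gly — nonsynonymous.
Codon 2: CAU His / CAC His — synonymous.
Codon 3: CCG Pro / CCA Pro — synonymous.
Codon 4: ACC Thr / ACC Thr — identical.
Codon 5: CGC Arg / AAU Asn — nonsynonymous.
Codon 6: CGU Arg / CGU Arg — identical.
Codon 7: CCU Pro / CCA Pro — synonymous.
Codon 8: GUU Val / GUG Val — synonymous.
Codon 9: AGU Ser / AGU Ser — identical.
Nonsynonymous differences: 2.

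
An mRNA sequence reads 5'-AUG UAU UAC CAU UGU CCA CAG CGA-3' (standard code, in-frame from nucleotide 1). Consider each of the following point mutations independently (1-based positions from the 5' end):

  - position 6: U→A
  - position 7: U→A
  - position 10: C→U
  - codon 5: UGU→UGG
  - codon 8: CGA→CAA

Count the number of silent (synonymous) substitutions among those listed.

Codon 2: UAU (Tyr) → UAA (Stop) — nonsense.
Codon 3: UAC (Tyr) → AAC (Asn) — missense.
Codon 4: CAU (His) → UAU (Tyr) — missense.
Codon 5: UGU (Cys) → UGG (Trp) — missense.
Codon 8: CGA (Arg) → CAA (Gln) — missense.
Synonymous: 0 of 5.

0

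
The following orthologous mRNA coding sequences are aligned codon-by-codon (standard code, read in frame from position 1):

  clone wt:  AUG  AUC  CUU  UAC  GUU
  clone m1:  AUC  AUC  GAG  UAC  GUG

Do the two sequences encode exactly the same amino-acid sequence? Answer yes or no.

no

Codon 1: AUG Met / AUC Ile — nonsynonymous.
Codon 2: AUC Ile / AUC Ile — identical.
Codon 3: CUU Leu / GAG Glu — nonsynonymous.
Codon 4: UAC Tyr / UAC Tyr — identical.
Codon 5: GUU Val / GUG Val — synonymous.
Nonsynonymous differences: 2 → different protein.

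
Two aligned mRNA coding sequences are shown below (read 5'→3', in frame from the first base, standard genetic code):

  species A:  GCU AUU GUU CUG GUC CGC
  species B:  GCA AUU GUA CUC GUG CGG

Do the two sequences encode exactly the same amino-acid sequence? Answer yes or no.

Codon 1: GCU Ala / GCA Ala — synonymous.
Codon 2: AUU Ile / AUU Ile — identical.
Codon 3: GUU Val / GUA Val — synonymous.
Codon 4: CUG Leu / CUC Leu — synonymous.
Codon 5: GUC Val / GUG Val — synonymous.
Codon 6: CGC Arg / CGG Arg — synonymous.
Nonsynonymous differences: 0 → same protein.

yes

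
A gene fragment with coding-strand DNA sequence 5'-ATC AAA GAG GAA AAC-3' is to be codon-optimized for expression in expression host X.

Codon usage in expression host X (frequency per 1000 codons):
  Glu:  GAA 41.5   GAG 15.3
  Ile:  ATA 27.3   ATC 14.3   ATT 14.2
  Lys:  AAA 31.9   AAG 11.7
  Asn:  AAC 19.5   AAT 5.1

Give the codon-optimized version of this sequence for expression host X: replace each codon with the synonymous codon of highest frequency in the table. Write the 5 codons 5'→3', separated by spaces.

Codon 1 (Ile): best is ATA at 27.3.
Codon 2 (Lys): best is AAA at 31.9.
Codon 3 (Glu): best is GAA at 41.5.
Codon 4 (Glu): best is GAA at 41.5.
Codon 5 (Asn): best is AAC at 19.5.

ATA AAA GAA GAA AAC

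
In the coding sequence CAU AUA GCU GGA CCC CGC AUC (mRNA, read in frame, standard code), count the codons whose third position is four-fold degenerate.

4

Codon 1 CAU (His): third position 2-fold.
Codon 2 AUA (Ile): third position 3-fold.
Codon 3 GCU (Ala): third position 4-fold.
Codon 4 GGA (Gly): third position 4-fold.
Codon 5 CCC (Pro): third position 4-fold.
Codon 6 CGC (Arg): third position 4-fold.
Codon 7 AUC (Ile): third position 3-fold.
Four-fold degenerate third positions: 4.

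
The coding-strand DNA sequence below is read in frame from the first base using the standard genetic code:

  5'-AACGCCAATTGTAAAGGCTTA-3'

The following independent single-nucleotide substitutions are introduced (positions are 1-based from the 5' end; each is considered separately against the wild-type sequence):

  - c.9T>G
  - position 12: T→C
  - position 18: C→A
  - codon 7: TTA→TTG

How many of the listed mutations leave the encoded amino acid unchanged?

3

Codon 3: AAT (Asn) → AAG (Lys) — missense.
Codon 4: TGT (Cys) → TGC (Cys) — synonymous.
Codon 6: GGC (Gly) → GGA (Gly) — synonymous.
Codon 7: TTA (Leu) → TTG (Leu) — synonymous.
Synonymous: 3 of 4.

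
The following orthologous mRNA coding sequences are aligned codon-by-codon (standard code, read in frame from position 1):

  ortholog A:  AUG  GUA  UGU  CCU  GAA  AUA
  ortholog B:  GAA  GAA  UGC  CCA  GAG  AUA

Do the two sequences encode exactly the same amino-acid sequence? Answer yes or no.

Codon 1: AUG Met / GAA Glu — nonsynonymous.
Codon 2: GUA Val / GAA Glu — nonsynonymous.
Codon 3: UGU Cys / UGC Cys — synonymous.
Codon 4: CCU Pro / CCA Pro — synonymous.
Codon 5: GAA Glu / GAG Glu — synonymous.
Codon 6: AUA Ile / AUA Ile — identical.
Nonsynonymous differences: 2 → different protein.

no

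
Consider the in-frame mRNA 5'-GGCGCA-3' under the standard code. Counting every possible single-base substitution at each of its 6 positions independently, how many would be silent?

6

Codon 1 (GGC, Gly): 3 synonymous substitutions.
Codon 2 (GCA, Ala): 3 synonymous substitutions.
Total: 3 + 3 = 6.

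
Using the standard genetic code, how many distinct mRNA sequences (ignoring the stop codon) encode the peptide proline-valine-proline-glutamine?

128

Pro: 4 codons.
Val: 4 codons.
Pro: 4 codons.
Gln: 2 codons.
4 × 4 × 4 × 2 = 128.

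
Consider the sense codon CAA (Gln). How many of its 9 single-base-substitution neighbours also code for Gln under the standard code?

1

Position 1: none → 0 synonymous.
Position 2: none → 0 synonymous.
Position 3: CAG → 1 synonymous.
Total: 0 + 0 + 1 = 1.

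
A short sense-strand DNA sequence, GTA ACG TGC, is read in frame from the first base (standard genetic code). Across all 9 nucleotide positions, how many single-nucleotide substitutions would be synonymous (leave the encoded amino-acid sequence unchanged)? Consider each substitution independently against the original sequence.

7

Codon 1 (GTA, Val): 3 synonymous substitutions.
Codon 2 (ACG, Thr): 3 synonymous substitutions.
Codon 3 (TGC, Cys): 1 synonymous substitution.
Total: 3 + 3 + 1 = 7.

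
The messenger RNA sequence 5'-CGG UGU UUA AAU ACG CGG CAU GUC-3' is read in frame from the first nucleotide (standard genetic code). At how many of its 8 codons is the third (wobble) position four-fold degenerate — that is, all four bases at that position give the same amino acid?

Codon 1 CGG (Arg): third position 4-fold.
Codon 2 UGU (Cys): third position 2-fold.
Codon 3 UUA (Leu): third position 2-fold.
Codon 4 AAU (Asn): third position 2-fold.
Codon 5 ACG (Thr): third position 4-fold.
Codon 6 CGG (Arg): third position 4-fold.
Codon 7 CAU (His): third position 2-fold.
Codon 8 GUC (Val): third position 4-fold.
Four-fold degenerate third positions: 4.

4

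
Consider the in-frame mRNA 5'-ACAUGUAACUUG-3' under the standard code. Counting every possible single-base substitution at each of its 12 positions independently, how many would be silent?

7

Codon 1 (ACA, Thr): 3 synonymous substitutions.
Codon 2 (UGU, Cys): 1 synonymous substitution.
Codon 3 (AAC, Asn): 1 synonymous substitution.
Codon 4 (UUG, Leu): 2 synonymous substitutions.
Total: 3 + 1 + 1 + 2 = 7.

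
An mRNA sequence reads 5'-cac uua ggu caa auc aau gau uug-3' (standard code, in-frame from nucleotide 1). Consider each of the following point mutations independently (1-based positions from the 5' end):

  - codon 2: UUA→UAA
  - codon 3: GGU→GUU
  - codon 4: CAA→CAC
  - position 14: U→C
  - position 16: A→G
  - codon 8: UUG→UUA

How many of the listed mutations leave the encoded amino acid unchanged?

Codon 2: UUA (Leu) → UAA (Stop) — nonsense.
Codon 3: GGU (Gly) → GUU (Val) — missense.
Codon 4: CAA (Gln) → CAC (His) — missense.
Codon 5: AUC (Ile) → ACC (Thr) — missense.
Codon 6: AAU (Asn) → GAU (Asp) — missense.
Codon 8: UUG (Leu) → UUA (Leu) — synonymous.
Synonymous: 1 of 6.

1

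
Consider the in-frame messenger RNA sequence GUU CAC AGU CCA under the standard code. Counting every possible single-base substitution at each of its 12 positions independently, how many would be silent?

8

Codon 1 (GUU, Val): 3 synonymous substitutions.
Codon 2 (CAC, His): 1 synonymous substitution.
Codon 3 (AGU, Ser): 1 synonymous substitution.
Codon 4 (CCA, Pro): 3 synonymous substitutions.
Total: 3 + 1 + 1 + 3 = 8.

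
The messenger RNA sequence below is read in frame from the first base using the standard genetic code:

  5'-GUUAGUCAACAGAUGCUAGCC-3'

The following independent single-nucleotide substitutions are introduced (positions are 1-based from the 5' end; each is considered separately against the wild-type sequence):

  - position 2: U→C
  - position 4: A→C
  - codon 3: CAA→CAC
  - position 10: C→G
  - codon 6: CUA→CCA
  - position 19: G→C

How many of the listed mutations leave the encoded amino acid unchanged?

0

Codon 1: GUU (Val) → GCU (Ala) — missense.
Codon 2: AGU (Ser) → CGU (Arg) — missense.
Codon 3: CAA (Gln) → CAC (His) — missense.
Codon 4: CAG (Gln) → GAG (Glu) — missense.
Codon 6: CUA (Leu) → CCA (Pro) — missense.
Codon 7: GCC (Ala) → CCC (Pro) — missense.
Synonymous: 0 of 6.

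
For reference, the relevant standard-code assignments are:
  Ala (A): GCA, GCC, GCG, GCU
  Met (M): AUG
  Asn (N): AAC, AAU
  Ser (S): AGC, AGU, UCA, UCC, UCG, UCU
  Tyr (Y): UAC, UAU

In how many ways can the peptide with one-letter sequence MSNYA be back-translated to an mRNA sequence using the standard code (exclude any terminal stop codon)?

96

Met: 1 codon.
Ser: 6 codons.
Asn: 2 codons.
Tyr: 2 codons.
Ala: 4 codons.
1 × 6 × 2 × 2 × 4 = 96.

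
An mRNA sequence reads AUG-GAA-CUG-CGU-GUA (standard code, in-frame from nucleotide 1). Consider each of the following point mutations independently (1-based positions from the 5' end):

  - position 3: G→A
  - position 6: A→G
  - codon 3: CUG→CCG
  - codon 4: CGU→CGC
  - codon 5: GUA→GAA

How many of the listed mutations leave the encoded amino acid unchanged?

2

Codon 1: AUG (Met) → AUA (Ile) — missense.
Codon 2: GAA (Glu) → GAG (Glu) — synonymous.
Codon 3: CUG (Leu) → CCG (Pro) — missense.
Codon 4: CGU (Arg) → CGC (Arg) — synonymous.
Codon 5: GUA (Val) → GAA (Glu) — missense.
Synonymous: 2 of 5.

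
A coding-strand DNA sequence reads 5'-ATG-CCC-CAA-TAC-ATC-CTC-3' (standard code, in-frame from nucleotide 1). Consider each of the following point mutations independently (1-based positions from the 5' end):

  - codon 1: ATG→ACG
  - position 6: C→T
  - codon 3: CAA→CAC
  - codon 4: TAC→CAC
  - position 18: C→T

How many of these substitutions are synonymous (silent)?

2

Codon 1: ATG (Met) → ACG (Thr) — missense.
Codon 2: CCC (Pro) → CCT (Pro) — synonymous.
Codon 3: CAA (Gln) → CAC (His) — missense.
Codon 4: TAC (Tyr) → CAC (His) — missense.
Codon 6: CTC (Leu) → CTT (Leu) — synonymous.
Synonymous: 2 of 5.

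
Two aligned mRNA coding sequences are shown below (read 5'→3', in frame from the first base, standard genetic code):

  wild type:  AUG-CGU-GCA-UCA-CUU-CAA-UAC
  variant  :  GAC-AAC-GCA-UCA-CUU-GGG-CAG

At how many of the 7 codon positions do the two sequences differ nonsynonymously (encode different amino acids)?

4

Codon 1: AUG Met / GAC Asp — nonsynonymous.
Codon 2: CGU Arg / AAC Asn — nonsynonymous.
Codon 3: GCA Ala / GCA Ala — identical.
Codon 4: UCA Ser / UCA Ser — identical.
Codon 5: CUU Leu / CUU Leu — identical.
Codon 6: CAA Gln / GGG Gly — nonsynonymous.
Codon 7: UAC Tyr / CAG Gln — nonsynonymous.
Nonsynonymous differences: 4.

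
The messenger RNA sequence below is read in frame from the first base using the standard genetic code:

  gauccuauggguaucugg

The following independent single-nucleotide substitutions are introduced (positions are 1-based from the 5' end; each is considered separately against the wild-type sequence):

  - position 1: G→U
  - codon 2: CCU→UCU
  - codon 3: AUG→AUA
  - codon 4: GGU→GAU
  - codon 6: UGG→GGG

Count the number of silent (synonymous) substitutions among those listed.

0

Codon 1: GAU (Asp) → UAU (Tyr) — missense.
Codon 2: CCU (Pro) → UCU (Ser) — missense.
Codon 3: AUG (Met) → AUA (Ile) — missense.
Codon 4: GGU (Gly) → GAU (Asp) — missense.
Codon 6: UGG (Trp) → GGG (Gly) — missense.
Synonymous: 0 of 5.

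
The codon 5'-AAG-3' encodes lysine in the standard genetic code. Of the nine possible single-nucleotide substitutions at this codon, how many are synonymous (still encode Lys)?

Position 1: none → 0 synonymous.
Position 2: none → 0 synonymous.
Position 3: AAA → 1 synonymous.
Total: 0 + 0 + 1 = 1.

1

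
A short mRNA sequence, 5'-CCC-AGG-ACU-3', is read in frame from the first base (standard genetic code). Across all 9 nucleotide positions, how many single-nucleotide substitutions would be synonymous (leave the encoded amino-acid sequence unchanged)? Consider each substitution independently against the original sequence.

8

Codon 1 (CCC, Pro): 3 synonymous substitutions.
Codon 2 (AGG, Arg): 2 synonymous substitutions.
Codon 3 (ACU, Thr): 3 synonymous substitutions.
Total: 3 + 2 + 3 = 8.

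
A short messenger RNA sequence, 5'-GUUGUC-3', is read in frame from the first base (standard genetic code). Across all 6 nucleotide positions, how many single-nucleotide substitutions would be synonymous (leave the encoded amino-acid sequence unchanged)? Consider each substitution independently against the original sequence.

6

Codon 1 (GUU, Val): 3 synonymous substitutions.
Codon 2 (GUC, Val): 3 synonymous substitutions.
Total: 3 + 3 = 6.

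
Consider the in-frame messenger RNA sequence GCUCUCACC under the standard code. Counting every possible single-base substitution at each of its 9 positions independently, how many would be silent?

Codon 1 (GCU, Ala): 3 synonymous substitutions.
Codon 2 (CUC, Leu): 3 synonymous substitutions.
Codon 3 (ACC, Thr): 3 synonymous substitutions.
Total: 3 + 3 + 3 = 9.

9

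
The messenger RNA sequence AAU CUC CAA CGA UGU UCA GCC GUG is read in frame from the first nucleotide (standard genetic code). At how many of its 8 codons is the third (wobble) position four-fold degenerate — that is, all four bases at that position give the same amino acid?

Codon 1 AAU (Asn): third position 2-fold.
Codon 2 CUC (Leu): third position 4-fold.
Codon 3 CAA (Gln): third position 2-fold.
Codon 4 CGA (Arg): third position 4-fold.
Codon 5 UGU (Cys): third position 2-fold.
Codon 6 UCA (Ser): third position 4-fold.
Codon 7 GCC (Ala): third position 4-fold.
Codon 8 GUG (Val): third position 4-fold.
Four-fold degenerate third positions: 5.

5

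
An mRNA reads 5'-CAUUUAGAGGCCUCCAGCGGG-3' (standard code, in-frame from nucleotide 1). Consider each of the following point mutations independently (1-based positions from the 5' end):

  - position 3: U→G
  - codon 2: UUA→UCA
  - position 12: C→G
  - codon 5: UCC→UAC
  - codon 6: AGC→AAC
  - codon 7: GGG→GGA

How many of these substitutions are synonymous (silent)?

Codon 1: CAU (His) → CAG (Gln) — missense.
Codon 2: UUA (Leu) → UCA (Ser) — missense.
Codon 4: GCC (Ala) → GCG (Ala) — synonymous.
Codon 5: UCC (Ser) → UAC (Tyr) — missense.
Codon 6: AGC (Ser) → AAC (Asn) — missense.
Codon 7: GGG (Gly) → GGA (Gly) — synonymous.
Synonymous: 2 of 6.

2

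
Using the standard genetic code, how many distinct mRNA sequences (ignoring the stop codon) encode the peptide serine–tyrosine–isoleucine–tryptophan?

36

Ser: 6 codons.
Tyr: 2 codons.
Ile: 3 codons.
Trp: 1 codon.
6 × 2 × 3 × 1 = 36.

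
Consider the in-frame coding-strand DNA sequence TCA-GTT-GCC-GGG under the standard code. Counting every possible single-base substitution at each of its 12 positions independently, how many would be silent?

Codon 1 (TCA, Ser): 3 synonymous substitutions.
Codon 2 (GTT, Val): 3 synonymous substitutions.
Codon 3 (GCC, Ala): 3 synonymous substitutions.
Codon 4 (GGG, Gly): 3 synonymous substitutions.
Total: 3 + 3 + 3 + 3 = 12.

12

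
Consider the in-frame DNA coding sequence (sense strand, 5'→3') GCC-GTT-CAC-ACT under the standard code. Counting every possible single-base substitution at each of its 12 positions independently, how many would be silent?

Codon 1 (GCC, Ala): 3 synonymous substitutions.
Codon 2 (GTT, Val): 3 synonymous substitutions.
Codon 3 (CAC, His): 1 synonymous substitution.
Codon 4 (ACT, Thr): 3 synonymous substitutions.
Total: 3 + 3 + 1 + 3 = 10.

10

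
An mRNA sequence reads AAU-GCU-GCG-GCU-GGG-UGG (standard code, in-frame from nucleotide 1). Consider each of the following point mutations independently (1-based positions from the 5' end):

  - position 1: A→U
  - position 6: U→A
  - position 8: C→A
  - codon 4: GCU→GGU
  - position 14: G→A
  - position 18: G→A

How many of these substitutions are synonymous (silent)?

Codon 1: AAU (Asn) → UAU (Tyr) — missense.
Codon 2: GCU (Ala) → GCA (Ala) — synonymous.
Codon 3: GCG (Ala) → GAG (Glu) — missense.
Codon 4: GCU (Ala) → GGU (Gly) — missense.
Codon 5: GGG (Gly) → GAG (Glu) — missense.
Codon 6: UGG (Trp) → UGA (Stop) — nonsense.
Synonymous: 1 of 6.

1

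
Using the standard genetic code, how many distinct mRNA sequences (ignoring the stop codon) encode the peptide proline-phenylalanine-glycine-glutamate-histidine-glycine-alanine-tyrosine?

Pro: 4 codons.
Phe: 2 codons.
Gly: 4 codons.
Glu: 2 codons.
His: 2 codons.
Gly: 4 codons.
Ala: 4 codons.
Tyr: 2 codons.
4 × 2 × 4 × 2 × 2 × 4 × 4 × 2 = 4096.

4096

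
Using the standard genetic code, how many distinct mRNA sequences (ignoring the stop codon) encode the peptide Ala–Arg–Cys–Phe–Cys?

192

Ala: 4 codons.
Arg: 6 codons.
Cys: 2 codons.
Phe: 2 codons.
Cys: 2 codons.
4 × 6 × 2 × 2 × 2 = 192.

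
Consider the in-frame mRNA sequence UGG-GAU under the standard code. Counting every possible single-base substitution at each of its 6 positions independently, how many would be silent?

1

Codon 1 (UGG, Trp): 0 synonymous substitutions.
Codon 2 (GAU, Asp): 1 synonymous substitution.
Total: 0 + 1 = 1.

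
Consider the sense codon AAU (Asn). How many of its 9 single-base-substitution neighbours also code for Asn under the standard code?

1

Position 1: none → 0 synonymous.
Position 2: none → 0 synonymous.
Position 3: AAC → 1 synonymous.
Total: 0 + 0 + 1 = 1.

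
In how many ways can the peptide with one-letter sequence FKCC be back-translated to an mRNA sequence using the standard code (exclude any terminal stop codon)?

16

Phe: 2 codons.
Lys: 2 codons.
Cys: 2 codons.
Cys: 2 codons.
2 × 2 × 2 × 2 = 16.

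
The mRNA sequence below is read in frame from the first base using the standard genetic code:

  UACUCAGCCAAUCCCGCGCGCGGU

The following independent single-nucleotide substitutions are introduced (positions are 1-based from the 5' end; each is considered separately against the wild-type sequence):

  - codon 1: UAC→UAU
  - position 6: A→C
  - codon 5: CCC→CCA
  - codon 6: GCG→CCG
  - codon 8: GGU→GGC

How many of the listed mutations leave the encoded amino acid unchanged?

4

Codon 1: UAC (Tyr) → UAU (Tyr) — synonymous.
Codon 2: UCA (Ser) → UCC (Ser) — synonymous.
Codon 5: CCC (Pro) → CCA (Pro) — synonymous.
Codon 6: GCG (Ala) → CCG (Pro) — missense.
Codon 8: GGU (Gly) → GGC (Gly) — synonymous.
Synonymous: 4 of 5.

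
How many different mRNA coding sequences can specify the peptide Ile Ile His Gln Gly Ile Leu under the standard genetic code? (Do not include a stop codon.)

Ile: 3 codons.
Ile: 3 codons.
His: 2 codons.
Gln: 2 codons.
Gly: 4 codons.
Ile: 3 codons.
Leu: 6 codons.
3 × 3 × 2 × 2 × 4 × 3 × 6 = 2592.

2592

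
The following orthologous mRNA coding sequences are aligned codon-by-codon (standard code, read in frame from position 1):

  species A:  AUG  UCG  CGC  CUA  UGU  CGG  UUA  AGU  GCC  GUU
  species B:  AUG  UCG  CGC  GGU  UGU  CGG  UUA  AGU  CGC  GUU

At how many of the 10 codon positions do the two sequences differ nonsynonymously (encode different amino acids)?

2

Codon 1: AUG Met / AUG Met — identical.
Codon 2: UCG Ser / UCG Ser — identical.
Codon 3: CGC Arg / CGC Arg — identical.
Codon 4: CUA Leu / GGU Gly — nonsynonymous.
Codon 5: UGU Cys / UGU Cys — identical.
Codon 6: CGG Arg / CGG Arg — identical.
Codon 7: UUA Leu / UUA Leu — identical.
Codon 8: AGU Ser / AGU Ser — identical.
Codon 9: GCC Ala / CGC Arg — nonsynonymous.
Codon 10: GUU Val / GUU Val — identical.
Nonsynonymous differences: 2.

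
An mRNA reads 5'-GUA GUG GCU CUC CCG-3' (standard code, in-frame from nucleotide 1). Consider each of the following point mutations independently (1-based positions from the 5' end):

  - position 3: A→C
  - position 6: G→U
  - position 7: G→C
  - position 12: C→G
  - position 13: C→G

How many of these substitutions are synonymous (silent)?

Codon 1: GUA (Val) → GUC (Val) — synonymous.
Codon 2: GUG (Val) → GUU (Val) — synonymous.
Codon 3: GCU (Ala) → CCU (Pro) — missense.
Codon 4: CUC (Leu) → CUG (Leu) — synonymous.
Codon 5: CCG (Pro) → GCG (Ala) — missense.
Synonymous: 3 of 5.

3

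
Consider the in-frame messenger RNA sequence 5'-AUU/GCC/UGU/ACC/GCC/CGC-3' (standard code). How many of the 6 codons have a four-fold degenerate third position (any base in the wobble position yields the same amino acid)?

4

Codon 1 AUU (Ile): third position 3-fold.
Codon 2 GCC (Ala): third position 4-fold.
Codon 3 UGU (Cys): third position 2-fold.
Codon 4 ACC (Thr): third position 4-fold.
Codon 5 GCC (Ala): third position 4-fold.
Codon 6 CGC (Arg): third position 4-fold.
Four-fold degenerate third positions: 4.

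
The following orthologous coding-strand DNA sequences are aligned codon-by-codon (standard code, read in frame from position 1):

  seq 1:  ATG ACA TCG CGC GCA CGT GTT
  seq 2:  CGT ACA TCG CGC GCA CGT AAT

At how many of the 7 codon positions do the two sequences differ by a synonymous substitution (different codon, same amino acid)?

Codon 1: ATG Met / CGT Arg — nonsynonymous.
Codon 2: ACA Thr / ACA Thr — identical.
Codon 3: TCG Ser / TCG Ser — identical.
Codon 4: CGC Arg / CGC Arg — identical.
Codon 5: GCA Ala / GCA Ala — identical.
Codon 6: CGT Arg / CGT Arg — identical.
Codon 7: GTT Val / AAT Asn — nonsynonymous.
Synonymous differences: 0.

0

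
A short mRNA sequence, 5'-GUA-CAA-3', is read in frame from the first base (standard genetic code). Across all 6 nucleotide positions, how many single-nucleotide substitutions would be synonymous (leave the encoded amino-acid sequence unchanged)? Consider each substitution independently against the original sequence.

Codon 1 (GUA, Val): 3 synonymous substitutions.
Codon 2 (CAA, Gln): 1 synonymous substitution.
Total: 3 + 1 = 4.

4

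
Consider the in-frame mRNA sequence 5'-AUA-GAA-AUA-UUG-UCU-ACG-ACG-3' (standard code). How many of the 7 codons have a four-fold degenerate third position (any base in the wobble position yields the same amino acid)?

Codon 1 AUA (Ile): third position 3-fold.
Codon 2 GAA (Glu): third position 2-fold.
Codon 3 AUA (Ile): third position 3-fold.
Codon 4 UUG (Leu): third position 2-fold.
Codon 5 UCU (Ser): third position 4-fold.
Codon 6 ACG (Thr): third position 4-fold.
Codon 7 ACG (Thr): third position 4-fold.
Four-fold degenerate third positions: 3.

3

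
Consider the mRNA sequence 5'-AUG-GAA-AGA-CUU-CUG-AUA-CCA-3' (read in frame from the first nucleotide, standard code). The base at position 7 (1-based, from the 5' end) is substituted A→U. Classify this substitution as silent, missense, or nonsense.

Position 7 falls in codon 3: AGA → Arg.
After the substitution the codon is UGA → Stop.
The new codon is a stop codon, so this is a nonsense mutation.

nonsense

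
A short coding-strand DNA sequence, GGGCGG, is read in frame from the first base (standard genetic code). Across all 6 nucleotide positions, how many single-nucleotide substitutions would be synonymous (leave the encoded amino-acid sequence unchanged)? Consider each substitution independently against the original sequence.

Codon 1 (GGG, Gly): 3 synonymous substitutions.
Codon 2 (CGG, Arg): 4 synonymous substitutions.
Total: 3 + 4 = 7.

7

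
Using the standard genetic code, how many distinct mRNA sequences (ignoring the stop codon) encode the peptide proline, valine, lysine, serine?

Pro: 4 codons.
Val: 4 codons.
Lys: 2 codons.
Ser: 6 codons.
4 × 4 × 2 × 6 = 192.

192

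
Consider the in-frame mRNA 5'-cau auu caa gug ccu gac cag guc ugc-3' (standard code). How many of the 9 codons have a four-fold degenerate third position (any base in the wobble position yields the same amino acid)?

Codon 1 CAU (His): third position 2-fold.
Codon 2 AUU (Ile): third position 3-fold.
Codon 3 CAA (Gln): third position 2-fold.
Codon 4 GUG (Val): third position 4-fold.
Codon 5 CCU (Pro): third position 4-fold.
Codon 6 GAC (Asp): third position 2-fold.
Codon 7 CAG (Gln): third position 2-fold.
Codon 8 GUC (Val): third position 4-fold.
Codon 9 UGC (Cys): third position 2-fold.
Four-fold degenerate third positions: 3.

3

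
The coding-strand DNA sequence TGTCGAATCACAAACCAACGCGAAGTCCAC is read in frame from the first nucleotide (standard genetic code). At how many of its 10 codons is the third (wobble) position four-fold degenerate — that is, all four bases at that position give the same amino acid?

Codon 1 TGT (Cys): third position 2-fold.
Codon 2 CGA (Arg): third position 4-fold.
Codon 3 ATC (Ile): third position 3-fold.
Codon 4 ACA (Thr): third position 4-fold.
Codon 5 AAC (Asn): third position 2-fold.
Codon 6 CAA (Gln): third position 2-fold.
Codon 7 CGC (Arg): third position 4-fold.
Codon 8 GAA (Glu): third position 2-fold.
Codon 9 GTC (Val): third position 4-fold.
Codon 10 CAC (His): third position 2-fold.
Four-fold degenerate third positions: 4.

4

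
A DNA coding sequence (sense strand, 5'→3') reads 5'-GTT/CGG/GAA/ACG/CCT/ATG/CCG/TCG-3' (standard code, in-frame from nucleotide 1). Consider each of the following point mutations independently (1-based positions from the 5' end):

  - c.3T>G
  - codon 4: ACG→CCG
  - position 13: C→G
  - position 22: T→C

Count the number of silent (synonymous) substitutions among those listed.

Codon 1: GTT (Val) → GTG (Val) — synonymous.
Codon 4: ACG (Thr) → CCG (Pro) — missense.
Codon 5: CCT (Pro) → GCT (Ala) — missense.
Codon 8: TCG (Ser) → CCG (Pro) — missense.
Synonymous: 1 of 4.

1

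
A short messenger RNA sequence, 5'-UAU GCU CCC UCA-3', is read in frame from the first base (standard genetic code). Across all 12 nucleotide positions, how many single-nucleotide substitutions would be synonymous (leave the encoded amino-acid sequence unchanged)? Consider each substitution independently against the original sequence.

Codon 1 (UAU, Tyr): 1 synonymous substitution.
Codon 2 (GCU, Ala): 3 synonymous substitutions.
Codon 3 (CCC, Pro): 3 synonymous substitutions.
Codon 4 (UCA, Ser): 3 synonymous substitutions.
Total: 1 + 3 + 3 + 3 = 10.

10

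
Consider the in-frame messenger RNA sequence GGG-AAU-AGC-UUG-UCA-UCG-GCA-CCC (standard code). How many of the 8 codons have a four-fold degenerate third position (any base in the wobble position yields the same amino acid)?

Codon 1 GGG (Gly): third position 4-fold.
Codon 2 AAU (Asn): third position 2-fold.
Codon 3 AGC (Ser): third position 2-fold.
Codon 4 UUG (Leu): third position 2-fold.
Codon 5 UCA (Ser): third position 4-fold.
Codon 6 UCG (Ser): third position 4-fold.
Codon 7 GCA (Ala): third position 4-fold.
Codon 8 CCC (Pro): third position 4-fold.
Four-fold degenerate third positions: 5.

5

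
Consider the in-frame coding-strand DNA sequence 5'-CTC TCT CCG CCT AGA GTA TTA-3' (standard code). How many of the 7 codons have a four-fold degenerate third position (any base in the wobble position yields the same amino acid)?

5

Codon 1 CTC (Leu): third position 4-fold.
Codon 2 TCT (Ser): third position 4-fold.
Codon 3 CCG (Pro): third position 4-fold.
Codon 4 CCT (Pro): third position 4-fold.
Codon 5 AGA (Arg): third position 2-fold.
Codon 6 GTA (Val): third position 4-fold.
Codon 7 TTA (Leu): third position 2-fold.
Four-fold degenerate third positions: 5.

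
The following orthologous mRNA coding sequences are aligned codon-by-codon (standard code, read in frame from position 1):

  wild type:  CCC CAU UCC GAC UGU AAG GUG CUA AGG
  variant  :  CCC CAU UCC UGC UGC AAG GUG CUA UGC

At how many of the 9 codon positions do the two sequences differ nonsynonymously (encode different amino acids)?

Codon 1: CCC Pro / CCC Pro — identical.
Codon 2: CAU His / CAU His — identical.
Codon 3: UCC Ser / UCC Ser — identical.
Codon 4: GAC Asp / UGC Cys — nonsynonymous.
Codon 5: UGU Cys / UGC Cys — synonymous.
Codon 6: AAG Lys / AAG Lys — identical.
Codon 7: GUG Val / GUG Val — identical.
Codon 8: CUA Leu / CUA Leu — identical.
Codon 9: AGG Arg / UGC Cys — nonsynonymous.
Nonsynonymous differences: 2.

2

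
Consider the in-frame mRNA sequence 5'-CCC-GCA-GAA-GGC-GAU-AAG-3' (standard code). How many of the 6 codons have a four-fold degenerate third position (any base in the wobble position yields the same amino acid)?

Codon 1 CCC (Pro): third position 4-fold.
Codon 2 GCA (Ala): third position 4-fold.
Codon 3 GAA (Glu): third position 2-fold.
Codon 4 GGC (Gly): third position 4-fold.
Codon 5 GAU (Asp): third position 2-fold.
Codon 6 AAG (Lys): third position 2-fold.
Four-fold degenerate third positions: 3.

3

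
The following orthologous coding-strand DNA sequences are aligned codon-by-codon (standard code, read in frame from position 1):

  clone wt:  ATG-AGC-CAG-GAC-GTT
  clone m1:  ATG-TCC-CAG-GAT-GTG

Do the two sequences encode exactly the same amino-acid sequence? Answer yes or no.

yes

Codon 1: ATG Met / ATG Met — identical.
Codon 2: AGC Ser / TCC Ser — synonymous.
Codon 3: CAG Gln / CAG Gln — identical.
Codon 4: GAC Asp / GAT Asp — synonymous.
Codon 5: GTT Val / GTG Val — synonymous.
Nonsynonymous differences: 0 → same protein.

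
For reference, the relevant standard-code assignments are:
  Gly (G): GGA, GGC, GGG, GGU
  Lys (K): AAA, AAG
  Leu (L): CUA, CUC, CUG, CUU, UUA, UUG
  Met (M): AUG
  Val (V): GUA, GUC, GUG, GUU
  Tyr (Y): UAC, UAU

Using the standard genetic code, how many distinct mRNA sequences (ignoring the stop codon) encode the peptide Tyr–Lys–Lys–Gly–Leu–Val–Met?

Tyr: 2 codons.
Lys: 2 codons.
Lys: 2 codons.
Gly: 4 codons.
Leu: 6 codons.
Val: 4 codons.
Met: 1 codon.
2 × 2 × 2 × 4 × 6 × 4 × 1 = 768.

768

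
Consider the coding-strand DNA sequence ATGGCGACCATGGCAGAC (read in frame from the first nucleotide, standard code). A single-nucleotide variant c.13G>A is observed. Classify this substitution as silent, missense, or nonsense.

Position 13 falls in codon 5: GCA → Ala.
After the substitution the codon is ACA → Thr.
Ala ≠ Thr, so this is a missense mutation.

missense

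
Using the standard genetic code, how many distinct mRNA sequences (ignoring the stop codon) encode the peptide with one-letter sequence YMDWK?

8

Tyr: 2 codons.
Met: 1 codon.
Asp: 2 codons.
Trp: 1 codon.
Lys: 2 codons.
2 × 1 × 2 × 1 × 2 = 8.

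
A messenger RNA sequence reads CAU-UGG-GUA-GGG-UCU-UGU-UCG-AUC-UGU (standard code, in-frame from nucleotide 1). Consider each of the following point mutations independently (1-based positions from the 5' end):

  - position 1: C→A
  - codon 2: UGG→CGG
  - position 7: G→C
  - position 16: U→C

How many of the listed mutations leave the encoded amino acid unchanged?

Codon 1: CAU (His) → AAU (Asn) — missense.
Codon 2: UGG (Trp) → CGG (Arg) — missense.
Codon 3: GUA (Val) → CUA (Leu) — missense.
Codon 6: UGU (Cys) → CGU (Arg) — missense.
Synonymous: 0 of 4.

0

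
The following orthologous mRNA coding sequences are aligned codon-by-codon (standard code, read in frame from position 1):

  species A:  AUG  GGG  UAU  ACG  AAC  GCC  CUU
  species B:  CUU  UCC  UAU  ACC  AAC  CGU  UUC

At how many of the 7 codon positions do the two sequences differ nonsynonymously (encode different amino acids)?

Codon 1: AUG Met / CUU Leu — nonsynonymous.
Codon 2: GGG Gly / UCC Ser — nonsynonymous.
Codon 3: UAU Tyr / UAU Tyr — identical.
Codon 4: ACG Thr / ACC Thr — synonymous.
Codon 5: AAC Asn / AAC Asn — identical.
Codon 6: GCC Ala / CGU Arg — nonsynonymous.
Codon 7: CUU Leu / UUC Phe — nonsynonymous.
Nonsynonymous differences: 4.

4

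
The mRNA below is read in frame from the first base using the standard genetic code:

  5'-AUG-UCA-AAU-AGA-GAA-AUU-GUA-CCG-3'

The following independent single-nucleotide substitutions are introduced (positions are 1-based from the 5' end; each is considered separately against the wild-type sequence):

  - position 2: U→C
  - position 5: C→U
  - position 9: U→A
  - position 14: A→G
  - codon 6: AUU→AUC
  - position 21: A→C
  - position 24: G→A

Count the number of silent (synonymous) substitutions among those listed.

3

Codon 1: AUG (Met) → ACG (Thr) — missense.
Codon 2: UCA (Ser) → UUA (Leu) — missense.
Codon 3: AAU (Asn) → AAA (Lys) — missense.
Codon 5: GAA (Glu) → GGA (Gly) — missense.
Codon 6: AUU (Ile) → AUC (Ile) — synonymous.
Codon 7: GUA (Val) → GUC (Val) — synonymous.
Codon 8: CCG (Pro) → CCA (Pro) — synonymous.
Synonymous: 3 of 7.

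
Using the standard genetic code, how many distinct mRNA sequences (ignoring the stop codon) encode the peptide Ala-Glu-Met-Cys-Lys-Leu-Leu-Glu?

Ala: 4 codons.
Glu: 2 codons.
Met: 1 codon.
Cys: 2 codons.
Lys: 2 codons.
Leu: 6 codons.
Leu: 6 codons.
Glu: 2 codons.
4 × 2 × 1 × 2 × 2 × 6 × 6 × 2 = 2304.

2304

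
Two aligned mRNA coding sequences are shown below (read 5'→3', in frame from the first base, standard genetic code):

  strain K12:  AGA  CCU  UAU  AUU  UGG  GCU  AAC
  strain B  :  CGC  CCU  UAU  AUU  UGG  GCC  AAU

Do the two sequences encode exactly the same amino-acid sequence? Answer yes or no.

Codon 1: AGA Arg / CGC Arg — synonymous.
Codon 2: CCU Pro / CCU Pro — identical.
Codon 3: UAU Tyr / UAU Tyr — identical.
Codon 4: AUU Ile / AUU Ile — identical.
Codon 5: UGG Trp / UGG Trp — identical.
Codon 6: GCU Ala / GCC Ala — synonymous.
Codon 7: AAC Asn / AAU Asn — synonymous.
Nonsynonymous differences: 0 → same protein.

yes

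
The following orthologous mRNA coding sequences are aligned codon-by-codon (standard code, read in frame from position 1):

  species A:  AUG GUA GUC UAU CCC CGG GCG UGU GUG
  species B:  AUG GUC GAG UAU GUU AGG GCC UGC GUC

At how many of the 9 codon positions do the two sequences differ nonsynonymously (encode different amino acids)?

2

Codon 1: AUG Met / AUG Met — identical.
Codon 2: GUA Val / GUC Val — synonymous.
Codon 3: GUC Val / GAG Glu — nonsynonymous.
Codon 4: UAU Tyr / UAU Tyr — identical.
Codon 5: CCC Pro / GUU Val — nonsynonymous.
Codon 6: CGG Arg / AGG Arg — synonymous.
Codon 7: GCG Ala / GCC Ala — synonymous.
Codon 8: UGU Cys / UGC Cys — synonymous.
Codon 9: GUG Val / GUC Val — synonymous.
Nonsynonymous differences: 2.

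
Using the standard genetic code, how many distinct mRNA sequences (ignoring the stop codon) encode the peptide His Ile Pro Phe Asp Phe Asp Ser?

His: 2 codons.
Ile: 3 codons.
Pro: 4 codons.
Phe: 2 codons.
Asp: 2 codons.
Phe: 2 codons.
Asp: 2 codons.
Ser: 6 codons.
2 × 3 × 4 × 2 × 2 × 2 × 2 × 6 = 2304.

2304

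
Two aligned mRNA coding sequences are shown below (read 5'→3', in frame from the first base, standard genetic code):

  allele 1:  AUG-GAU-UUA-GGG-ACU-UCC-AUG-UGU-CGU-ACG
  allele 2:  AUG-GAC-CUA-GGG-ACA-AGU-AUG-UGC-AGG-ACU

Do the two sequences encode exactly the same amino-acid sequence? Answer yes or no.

yes

Codon 1: AUG Met / AUG Met — identical.
Codon 2: GAU Asp / GAC Asp — synonymous.
Codon 3: UUA Leu / CUA Leu — synonymous.
Codon 4: GGG Gly / GGG Gly — identical.
Codon 5: ACU Thr / ACA Thr — synonymous.
Codon 6: UCC Ser / AGU Ser — synonymous.
Codon 7: AUG Met / AUG Met — identical.
Codon 8: UGU Cys / UGC Cys — synonymous.
Codon 9: CGU Arg / AGG Arg — synonymous.
Codon 10: ACG Thr / ACU Thr — synonymous.
Nonsynonymous differences: 0 → same protein.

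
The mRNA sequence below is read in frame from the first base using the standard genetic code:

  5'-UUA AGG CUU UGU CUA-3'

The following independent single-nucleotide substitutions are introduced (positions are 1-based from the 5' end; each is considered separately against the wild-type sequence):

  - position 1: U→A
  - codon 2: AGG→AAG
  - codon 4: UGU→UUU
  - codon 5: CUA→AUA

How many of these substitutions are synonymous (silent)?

0

Codon 1: UUA (Leu) → AUA (Ile) — missense.
Codon 2: AGG (Arg) → AAG (Lys) — missense.
Codon 4: UGU (Cys) → UUU (Phe) — missense.
Codon 5: CUA (Leu) → AUA (Ile) — missense.
Synonymous: 0 of 4.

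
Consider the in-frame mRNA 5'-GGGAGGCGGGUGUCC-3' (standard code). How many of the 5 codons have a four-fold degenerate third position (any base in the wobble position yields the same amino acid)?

4

Codon 1 GGG (Gly): third position 4-fold.
Codon 2 AGG (Arg): third position 2-fold.
Codon 3 CGG (Arg): third position 4-fold.
Codon 4 GUG (Val): third position 4-fold.
Codon 5 UCC (Ser): third position 4-fold.
Four-fold degenerate third positions: 4.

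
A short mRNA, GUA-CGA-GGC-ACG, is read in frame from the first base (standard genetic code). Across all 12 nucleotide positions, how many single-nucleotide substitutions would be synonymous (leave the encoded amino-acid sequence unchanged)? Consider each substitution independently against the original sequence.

13

Codon 1 (GUA, Val): 3 synonymous substitutions.
Codon 2 (CGA, Arg): 4 synonymous substitutions.
Codon 3 (GGC, Gly): 3 synonymous substitutions.
Codon 4 (ACG, Thr): 3 synonymous substitutions.
Total: 3 + 4 + 3 + 3 = 13.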